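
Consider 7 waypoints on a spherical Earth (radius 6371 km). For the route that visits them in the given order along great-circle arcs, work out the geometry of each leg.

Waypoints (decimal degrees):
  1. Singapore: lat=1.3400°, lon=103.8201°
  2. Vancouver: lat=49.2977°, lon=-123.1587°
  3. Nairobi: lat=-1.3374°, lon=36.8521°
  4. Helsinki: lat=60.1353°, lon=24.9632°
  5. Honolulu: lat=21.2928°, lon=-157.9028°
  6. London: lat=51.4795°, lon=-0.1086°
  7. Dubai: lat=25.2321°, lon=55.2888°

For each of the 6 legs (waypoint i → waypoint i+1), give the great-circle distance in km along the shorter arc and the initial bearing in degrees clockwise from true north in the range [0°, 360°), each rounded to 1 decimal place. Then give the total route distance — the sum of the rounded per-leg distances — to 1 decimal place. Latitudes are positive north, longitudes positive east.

Leg 1: dist=12818.8 km, bearing=31.8°
Leg 2: dist=14352.8 km, bearing=26.1°
Leg 3: dist=6912.6 km, bearing=353.3°
Leg 4: dist=10957.0 km, bearing=2.7°
Leg 5: dist=11638.0 km, bearing=14.1°
Leg 6: dist=5470.6 km, bearing=100.4°
Total: 62149.8 km

Leg 1: φ1=0.0233874, φ2=0.8604072, Δφ=0.8370198, Δλ=-3.9615274 rad; a=sin²(Δφ/2)+cosφ1·cosφ2·sin²(Δλ/2)=0.7135384955; c=2·atan2(√a, √(1-a))=2.012053979; dist=6371·c=12818.796 ≈ 12818.8 km; running total=12818.8 km
Leg 1 bearing: y=sinΔλ·cosφ2=0.47677224, x=cosφ1·sinφ2-sinφ1·cosφ2·cosΔλ=0.76830558; θ=atan2(y, x)=31.8217° ≈ 31.8°
Leg 2: φ1=0.8604072, φ2=-0.0233420, Δφ=-0.8837492, Δλ=2.7927153 rad; a=sin²(Δφ/2)+cosφ1·cosφ2·sin²(Δλ/2)=0.8151849600; c=2·atan2(√a, √(1-a))=2.252825966; dist=6371·c=14352.754 ≈ 14352.8 km; running total=27171.6 km
Leg 2 bearing: y=sinΔλ·cosφ2=0.34174989, x=cosφ1·sinφ2-sinφ1·cosφ2·cosΔλ=0.69702280; θ=atan2(y, x)=26.1187° ≈ 26.1°
Leg 3: φ1=-0.0233420, φ2=1.0495590, Δφ=1.0729010, Δλ=-0.2075004 rad; a=sin²(Δφ/2)+cosφ1·cosφ2·sin²(Δλ/2)=0.2665506469; c=2·atan2(√a, √(1-a))=1.085015827; dist=6371·c=6912.636 ≈ 6912.6 km; running total=34084.2 km
Leg 3 bearing: y=sinΔλ·cosφ2=-0.10258571, x=cosφ1·sinφ2-sinφ1·cosφ2·cosΔλ=0.87834035; θ=atan2(y, x)=-6.6617° <0 so +360° → 353.3383° ≈ 353.3°
Leg 4: φ1=1.0495590, φ2=0.3716295, Δφ=-0.6779295, Δλ=-3.1916138 rad; a=sin²(Δφ/2)+cosφ1·cosφ2·sin²(Δλ/2)=0.5742350404; c=2·atan2(√a, √(1-a))=1.719817354; dist=6371·c=10956.956 ≈ 10957.0 km; running total=45041.2 km
Leg 4 bearing: y=sinΔλ·cosφ2=0.04658710, x=cosφ1·sinφ2-sinφ1·cosφ2·cosΔλ=0.98781895; θ=atan2(y, x)=2.7002° ≈ 2.7°
Leg 5: φ1=0.3716295, φ2=0.8984868, Δφ=0.5268573, Δλ=2.7540283 rad; a=sin²(Δφ/2)+cosφ1·cosφ2·sin²(Δλ/2)=0.6265658922; c=2·atan2(√a, √(1-a))=1.826712432; dist=6371·c=11637.985 ≈ 11638.0 km; running total=56679.2 km
Leg 5 bearing: y=sinΔλ·cosφ2=0.23537558, x=cosφ1·sinφ2-sinφ1·cosφ2·cosΔλ=0.93836168; θ=atan2(y, x)=14.0814° ≈ 14.1°
Leg 6: φ1=0.8984868, φ2=0.4403832, Δφ=-0.4581036, Δλ=0.9668670 rad; a=sin²(Δφ/2)+cosφ1·cosφ2·sin²(Δλ/2)=0.1732756035; c=2·atan2(√a, √(1-a))=0.858664753; dist=6371·c=5470.553 ≈ 5470.6 km; running total=62149.8 km
Leg 6 bearing: y=sinΔλ·cosφ2=0.74457627, x=cosφ1·sinφ2-sinφ1·cosφ2·cosΔλ=-0.13642158; θ=atan2(y, x)=100.3826° ≈ 100.4°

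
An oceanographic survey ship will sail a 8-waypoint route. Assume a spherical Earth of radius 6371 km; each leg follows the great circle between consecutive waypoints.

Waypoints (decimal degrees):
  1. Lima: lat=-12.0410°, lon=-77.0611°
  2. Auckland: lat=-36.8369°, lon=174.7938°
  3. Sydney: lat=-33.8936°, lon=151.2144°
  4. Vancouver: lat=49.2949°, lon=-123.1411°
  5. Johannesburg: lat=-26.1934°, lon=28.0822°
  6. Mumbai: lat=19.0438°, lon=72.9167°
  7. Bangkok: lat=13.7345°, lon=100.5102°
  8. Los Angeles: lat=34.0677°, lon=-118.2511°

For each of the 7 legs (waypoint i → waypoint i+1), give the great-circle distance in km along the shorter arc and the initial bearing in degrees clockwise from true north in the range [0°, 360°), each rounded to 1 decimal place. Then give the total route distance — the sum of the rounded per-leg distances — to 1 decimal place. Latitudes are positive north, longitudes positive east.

Leg 1: dist=10765.5 km, bearing=230.0°
Leg 2: dist=2157.4 km, bearing=271.7°
Leg 3: dist=12502.2 km, bearing=44.7°
Leg 4: dist=16450.8 km, bearing=54.5°
Leg 5: dist=6980.4 km, bearing=48.5°
Leg 6: dist=2998.6 km, bearing=97.2°
Leg 7: dist=13302.8 km, bearing=36.6°
Total: 65157.7 km

Leg 1: φ1=-0.2101551, φ2=-0.6429252, Δφ=-0.4327701, Δλ=4.3956972 rad; a=sin²(Δφ/2)+cosφ1·cosφ2·sin²(Δλ/2)=0.5593462910; c=2·atan2(√a, √(1-a))=1.689769379; dist=6371·c=10765.521 ≈ 10765.5 km; running total=10765.5 km
Leg 1 bearing: y=sinΔλ·cosφ2=-0.76054495, x=cosφ1·sinφ2-sinφ1·cosφ2·cosΔλ=-0.63834430; θ=atan2(y, x)=-130.0076° <0 so +360° → 229.9924° ≈ 230.0°
Leg 2: φ1=-0.6429252, φ2=-0.5915549, Δφ=0.0513703, Δλ=-0.4115382 rad; a=sin²(Δφ/2)+cosφ1·cosφ2·sin²(Δλ/2)=0.0283938469; c=2·atan2(√a, √(1-a))=0.338625038; dist=6371·c=2157.380 ≈ 2157.4 km; running total=12922.9 km
Leg 2 bearing: y=sinΔλ·cosφ2=-0.33204605, x=cosφ1·sinφ2-sinφ1·cosφ2·cosΔλ=0.00979618; θ=atan2(y, x)=-88.3101° <0 so +360° → 271.6899° ≈ 271.7°
Leg 3: φ1=-0.5915549, φ2=0.8603583, Δφ=1.4519132, Δλ=-4.7884068 rad; a=sin²(Δφ/2)+cosφ1·cosφ2·sin²(Δλ/2)=0.6908153569; c=2·atan2(√a, √(1-a))=1.962356223; dist=6371·c=12502.171 ≈ 12502.2 km; running total=25425.1 km
Leg 3 bearing: y=sinΔλ·cosφ2=0.65028245, x=cosφ1·sinφ2-sinφ1·cosφ2·cosΔλ=0.65687954; θ=atan2(y, x)=44.7108° ≈ 44.7°
Leg 4: φ1=0.8603583, φ2=-0.4571611, Δφ=-1.3175194, Δλ=2.6393445 rad; a=sin²(Δφ/2)+cosφ1·cosφ2·sin²(Δλ/2)=0.9237705917; c=2·atan2(√a, √(1-a))=2.582131439; dist=6371·c=16450.759 ≈ 16450.8 km; running total=41875.9 km
Leg 4 bearing: y=sinΔλ·cosφ2=0.43196221, x=cosφ1·sinφ2-sinφ1·cosφ2·cosΔλ=0.30835465; θ=atan2(y, x)=54.4790° ≈ 54.5°
Leg 5: φ1=-0.4571611, φ2=0.3323770, Δφ=0.7895381, Δλ=0.7825096 rad; a=sin²(Δφ/2)+cosφ1·cosφ2·sin²(Δλ/2)=0.2712642131; c=2·atan2(√a, √(1-a))=1.095646622; dist=6371·c=6980.365 ≈ 6980.4 km; running total=48856.3 km
Leg 5 bearing: y=sinΔλ·cosφ2=0.66647292, x=cosφ1·sinφ2-sinφ1·cosφ2·cosΔλ=0.58867105; θ=atan2(y, x)=48.5470° ≈ 48.5°
Leg 6: φ1=0.3323770, φ2=0.2397122, Δφ=-0.0926648, Δλ=0.4815974 rad; a=sin²(Δφ/2)+cosφ1·cosφ2·sin²(Δλ/2)=0.0543672782; c=2·atan2(√a, √(1-a))=0.470668259; dist=6371·c=2998.627 ≈ 2998.6 km; running total=51854.9 km
Leg 6 bearing: y=sinΔλ·cosφ2=0.44995104, x=cosφ1·sinφ2-sinφ1·cosφ2·cosΔλ=-0.05647984; θ=atan2(y, x)=97.1546° ≈ 97.2°
Leg 7: φ1=0.2397122, φ2=0.5945935, Δφ=0.3548813, Δλ=-3.8181050 rad; a=sin²(Δφ/2)+cosφ1·cosφ2·sin²(Δλ/2)=0.7472340264; c=2·atan2(√a, √(1-a))=2.088019053; dist=6371·c=13302.769 ≈ 13302.8 km; running total=65157.7 km
Leg 7 bearing: y=sinΔλ·cosφ2=0.51862755, x=cosφ1·sinφ2-sinφ1·cosφ2·cosΔλ=0.69751474; θ=atan2(y, x)=36.6321° ≈ 36.6°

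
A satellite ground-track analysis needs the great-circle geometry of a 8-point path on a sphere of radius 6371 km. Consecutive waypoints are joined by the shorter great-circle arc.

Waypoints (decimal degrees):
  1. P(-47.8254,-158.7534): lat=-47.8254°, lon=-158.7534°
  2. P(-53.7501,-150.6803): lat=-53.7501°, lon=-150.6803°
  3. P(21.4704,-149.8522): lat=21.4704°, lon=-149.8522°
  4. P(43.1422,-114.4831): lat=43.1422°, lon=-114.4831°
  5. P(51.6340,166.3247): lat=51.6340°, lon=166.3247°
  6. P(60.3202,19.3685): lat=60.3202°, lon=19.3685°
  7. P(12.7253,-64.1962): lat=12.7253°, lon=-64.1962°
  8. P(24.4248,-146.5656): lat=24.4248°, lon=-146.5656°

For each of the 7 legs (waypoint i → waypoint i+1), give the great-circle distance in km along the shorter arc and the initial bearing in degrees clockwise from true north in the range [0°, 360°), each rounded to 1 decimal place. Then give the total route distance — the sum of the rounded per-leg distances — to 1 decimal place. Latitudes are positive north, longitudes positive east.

Leg 1: dist=868.4 km, bearing=142.3°
Leg 2: dist=8364.5 km, bearing=0.8°
Leg 3: dist=4057.2 km, bearing=45.3°
Leg 4: dist=5738.3 km, bearing=308.9°
Leg 5: dist=7220.9 km, bearing=342.7°
Leg 6: dist=8427.2 km, bearing=270.8°
Leg 7: dist=8666.0 km, bearing=292.7°
Total: 43342.5 km

Leg 1: φ1=-0.8347107, φ2=-0.9381162, Δφ=-0.1034055, Δλ=0.1409022 rad; a=sin²(Δφ/2)+cosφ1·cosφ2·sin²(Δλ/2)=0.0046379872; c=2·atan2(√a, √(1-a))=0.136311046; dist=6371·c=868.438 ≈ 868.4 km; running total=868.4 km
Leg 1 bearing: y=sinΔλ·cosφ2=0.08304120, x=cosφ1·sinφ2-sinφ1·cosφ2·cosΔλ=-0.10756423; θ=atan2(y, x)=142.3313° ≈ 142.3°
Leg 2: φ1=-0.9381162, φ2=0.3747292, Δφ=1.3128454, Δλ=0.0144531 rad; a=sin²(Δφ/2)+cosφ1·cosφ2·sin²(Δλ/2)=0.3724788267; c=2·atan2(√a, √(1-a))=1.312904829; dist=6371·c=8364.517 ≈ 8364.5 km; running total=9232.9 km
Leg 2 bearing: y=sinΔλ·cosφ2=0.01344966, x=cosφ1·sinφ2-sinφ1·cosφ2·cosΔλ=0.96683634; θ=atan2(y, x)=0.7970° ≈ 0.8°
Leg 3: φ1=0.3747292, φ2=0.7529734, Δφ=0.3782443, Δλ=0.6173072 rad; a=sin²(Δφ/2)+cosφ1·cosφ2·sin²(Δλ/2)=0.0980032184; c=2·atan2(√a, √(1-a))=0.636815320; dist=6371·c=4057.150 ≈ 4057.2 km; running total=13290.1 km
Leg 3 bearing: y=sinΔλ·cosφ2=0.42235680, x=cosφ1·sinφ2-sinφ1·cosφ2·cosΔλ=0.41857984; θ=atan2(y, x)=45.2573° ≈ 45.3°
Leg 4: φ1=0.7529734, φ2=0.9011833, Δφ=0.1482099, Δλ=4.9010207 rad; a=sin²(Δφ/2)+cosφ1·cosφ2·sin²(Δλ/2)=0.1894632528; c=2·atan2(√a, √(1-a))=0.900684680; dist=6371·c=5738.262 ≈ 5738.3 km; running total=19028.4 km
Leg 4 bearing: y=sinΔλ·cosφ2=-0.60967278, x=cosφ1·sinφ2-sinφ1·cosφ2·cosΔλ=0.49251072; θ=atan2(y, x)=-51.0678° <0 so +360° → 308.9322° ≈ 308.9°
Leg 5: φ1=0.9011833, φ2=1.0527861, Δφ=0.1516028, Δλ=-2.5648695 rad; a=sin²(Δφ/2)+cosφ1·cosφ2·sin²(Δλ/2)=0.2882124358; c=2·atan2(√a, √(1-a))=1.133407968; dist=6371·c=7220.942 ≈ 7220.9 km; running total=26249.3 km
Leg 5 bearing: y=sinΔλ·cosφ2=-0.26999670, x=cosφ1·sinφ2-sinφ1·cosφ2·cosΔλ=0.86468832; θ=atan2(y, x)=-17.3408° <0 so +360° → 342.6592° ≈ 342.7°
Leg 6: φ1=1.0527861, φ2=0.2220984, Δφ=-0.8306877, Δλ=-1.4584792 rad; a=sin²(Δφ/2)+cosφ1·cosφ2·sin²(Δλ/2)=0.3772439665; c=2·atan2(√a, √(1-a))=1.322748435; dist=6371·c=8427.230 ≈ 8427.2 km; running total=34676.5 km
Leg 6 bearing: y=sinΔλ·cosφ2=-0.96929119, x=cosφ1·sinφ2-sinφ1·cosφ2·cosΔλ=0.01408568; θ=atan2(y, x)=-89.1674° <0 so +360° → 270.8326° ≈ 270.8°
Leg 7: φ1=0.2220984, φ2=0.4262932, Δφ=0.2041948, Δλ=-1.4376172 rad; a=sin²(Δφ/2)+cosφ1·cosφ2·sin²(Δλ/2)=0.3954917049; c=2·atan2(√a, √(1-a))=1.360227097; dist=6371·c=8666.007 ≈ 8666.0 km; running total=43342.5 km
Leg 7 bearing: y=sinΔλ·cosφ2=-0.90244203, x=cosφ1·sinφ2-sinφ1·cosφ2·cosΔλ=0.37671002; θ=atan2(y, x)=-67.3427° <0 so +360° → 292.6573° ≈ 292.7°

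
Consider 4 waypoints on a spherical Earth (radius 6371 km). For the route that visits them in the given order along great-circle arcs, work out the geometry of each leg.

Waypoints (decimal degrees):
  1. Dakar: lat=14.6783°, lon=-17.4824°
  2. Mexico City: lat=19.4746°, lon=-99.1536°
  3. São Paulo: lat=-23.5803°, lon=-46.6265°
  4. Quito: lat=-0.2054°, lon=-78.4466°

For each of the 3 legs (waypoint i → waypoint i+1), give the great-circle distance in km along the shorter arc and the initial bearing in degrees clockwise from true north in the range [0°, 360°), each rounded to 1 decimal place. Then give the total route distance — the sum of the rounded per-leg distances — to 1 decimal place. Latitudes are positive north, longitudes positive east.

Leg 1: φ1=0.2561847, φ2=0.3398959, Δφ=0.0837112, Δλ=-1.4254313 rad; a=sin²(Δφ/2)+cosφ1·cosφ2·sin²(Δλ/2)=0.3917063237; c=2·atan2(√a, √(1-a))=1.352478842; dist=6371·c=8616.643 ≈ 8616.6 km; running total=8616.6 km
Leg 1 bearing: y=sinΔλ·cosφ2=-0.93284588, x=cosφ1·sinφ2-sinφ1·cosφ2·cosΔλ=0.28790361; θ=atan2(y, x)=-72.8482° <0 so +360° → 287.1518° ≈ 287.2°
Leg 2: φ1=0.3398959, φ2=-0.4115539, Δφ=-0.7514498, Δλ=0.9167708 rad; a=sin²(Δφ/2)+cosφ1·cosφ2·sin²(Δλ/2)=0.3038403299; c=2·atan2(√a, √(1-a))=1.167644595; dist=6371·c=7439.064 ≈ 7439.1 km; running total=16055.7 km
Leg 2 bearing: y=sinΔλ·cosφ2=0.72737241, x=cosφ1·sinφ2-sinφ1·cosφ2·cosΔλ=-0.56304078; θ=atan2(y, x)=127.7426° ≈ 127.7°
Leg 3: φ1=-0.4115539, φ2=-0.0035849, Δφ=0.4079690, Δλ=-0.5553655 rad; a=sin²(Δφ/2)+cosφ1·cosφ2·sin²(Δλ/2)=0.1099067328; c=2·atan2(√a, √(1-a))=0.675832371; dist=6371·c=4305.728 ≈ 4305.7 km; running total=20361.4 km
Leg 3 bearing: y=sinΔλ·cosφ2=-0.52725053, x=cosφ1·sinφ2-sinφ1·cosφ2·cosΔλ=0.33662420; θ=atan2(y, x)=-57.4437° <0 so +360° → 302.5563° ≈ 302.6°

Leg 1: dist=8616.6 km, bearing=287.2°
Leg 2: dist=7439.1 km, bearing=127.7°
Leg 3: dist=4305.7 km, bearing=302.6°
Total: 20361.4 km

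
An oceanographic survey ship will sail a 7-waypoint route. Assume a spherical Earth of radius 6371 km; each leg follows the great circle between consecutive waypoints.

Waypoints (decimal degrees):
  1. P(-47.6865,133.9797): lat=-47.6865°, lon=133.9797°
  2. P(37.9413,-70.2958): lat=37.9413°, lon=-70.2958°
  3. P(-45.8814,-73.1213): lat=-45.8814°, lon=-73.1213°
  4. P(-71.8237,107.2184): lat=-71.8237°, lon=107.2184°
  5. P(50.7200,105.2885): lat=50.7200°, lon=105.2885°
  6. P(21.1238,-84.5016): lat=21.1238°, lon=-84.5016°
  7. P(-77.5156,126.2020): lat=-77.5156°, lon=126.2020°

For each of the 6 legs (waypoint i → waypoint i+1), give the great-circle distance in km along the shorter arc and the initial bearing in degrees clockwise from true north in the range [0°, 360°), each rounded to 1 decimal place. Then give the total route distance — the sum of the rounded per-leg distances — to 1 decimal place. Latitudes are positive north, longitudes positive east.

Leg 1: dist=17771.4 km, bearing=110.0°
Leg 2: dist=9324.9 km, bearing=182.0°
Leg 3: dist=6926.8 km, bearing=180.1°
Leg 4: dist=13627.1 km, bearing=358.6°
Leg 5: dist=11968.8 km, bearing=9.6°
Leg 6: dist=13530.7 km, bearing=187.5°
Total: 73149.7 km

Leg 1: φ1=-0.8322864, φ2=0.6622006, Δφ=1.4944870, Δλ=-3.5652801 rad; a=sin²(Δφ/2)+cosφ1·cosφ2·sin²(Δλ/2)=0.9693136879; c=2·atan2(√a, √(1-a))=2.789425444; dist=6371·c=17771.430 ≈ 17771.4 km; running total=17771.4 km
Leg 1 bearing: y=sinΔλ·cosφ2=0.32422975, x=cosφ1·sinφ2-sinφ1·cosφ2·cosΔλ=-0.11770181; θ=atan2(y, x)=109.9519° ≈ 110.0°
Leg 2: φ1=0.6622006, φ2=-0.8007815, Δφ=-1.4629821, Δλ=-0.0493143 rad; a=sin²(Δφ/2)+cosφ1·cosφ2·sin²(Δλ/2)=0.4465309786; c=2·atan2(√a, √(1-a))=1.463653409; dist=6371·c=9324.936 ≈ 9324.9 km; running total=27096.3 km
Leg 2 bearing: y=sinΔλ·cosφ2=-0.03431602, x=cosφ1·sinφ2-sinφ1·cosφ2·cosΔλ=-0.99367332; θ=atan2(y, x)=-178.0221° <0 so +360° → 181.9779° ≈ 182.0°
Leg 3: φ1=-0.8007815, φ2=-1.2535600, Δφ=-0.4527786, Δλ=3.1475215 rad; a=sin²(Δφ/2)+cosφ1·cosφ2·sin²(Δλ/2)=0.2675376645; c=2·atan2(√a, √(1-a))=1.087246801; dist=6371·c=6926.849 ≈ 6926.8 km; running total=34023.1 km
Leg 3 bearing: y=sinΔλ·cosφ2=-0.00184946, x=cosφ1·sinφ2-sinφ1·cosφ2·cosΔλ=-0.88534831; θ=atan2(y, x)=-179.8803° <0 so +360° → 180.1197° ≈ 180.1°
Leg 4: φ1=-1.2535600, φ2=0.8852310, Δφ=2.1387910, Δλ=-0.0336831 rad; a=sin²(Δφ/2)+cosφ1·cosφ2·sin²(Δλ/2)=0.7690273685; c=2·atan2(√a, √(1-a))=2.138923937; dist=6371·c=13627.084 ≈ 13627.1 km; running total=47650.2 km
Leg 4 bearing: y=sinΔλ·cosφ2=-0.02132111, x=cosφ1·sinφ2-sinφ1·cosφ2·cosΔλ=0.84264020; θ=atan2(y, x)=-1.4494° <0 so +360° → 358.5506° ≈ 358.6°
Leg 5: φ1=0.8852310, φ2=0.3686799, Δφ=-0.5165511, Δλ=-3.3124621 rad; a=sin²(Δφ/2)+cosφ1·cosφ2·sin²(Δλ/2)=0.6515041734; c=2·atan2(√a, √(1-a))=1.878644156; dist=6371·c=11968.842 ≈ 11968.8 km; running total=59619.0 km
Leg 5 bearing: y=sinΔλ·cosφ2=0.15861326, x=cosφ1·sinφ2-sinφ1·cosφ2·cosΔλ=0.93969558; θ=atan2(y, x)=9.5808° ≈ 9.6°
Leg 6: φ1=0.3686799, φ2=-1.3529024, Δφ=-1.7215823, Δλ=3.6774716 rad; a=sin²(Δφ/2)+cosφ1·cosφ2·sin²(Δλ/2)=0.7626219024; c=2·atan2(√a, √(1-a))=2.123797923; dist=6371·c=13530.717 ≈ 13530.7 km; running total=73149.7 km
Leg 6 bearing: y=sinΔλ·cosφ2=-0.11037768, x=cosφ1·sinφ2-sinφ1·cosφ2·cosΔλ=-0.84376283; θ=atan2(y, x)=-172.5471° <0 so +360° → 187.4529° ≈ 187.5°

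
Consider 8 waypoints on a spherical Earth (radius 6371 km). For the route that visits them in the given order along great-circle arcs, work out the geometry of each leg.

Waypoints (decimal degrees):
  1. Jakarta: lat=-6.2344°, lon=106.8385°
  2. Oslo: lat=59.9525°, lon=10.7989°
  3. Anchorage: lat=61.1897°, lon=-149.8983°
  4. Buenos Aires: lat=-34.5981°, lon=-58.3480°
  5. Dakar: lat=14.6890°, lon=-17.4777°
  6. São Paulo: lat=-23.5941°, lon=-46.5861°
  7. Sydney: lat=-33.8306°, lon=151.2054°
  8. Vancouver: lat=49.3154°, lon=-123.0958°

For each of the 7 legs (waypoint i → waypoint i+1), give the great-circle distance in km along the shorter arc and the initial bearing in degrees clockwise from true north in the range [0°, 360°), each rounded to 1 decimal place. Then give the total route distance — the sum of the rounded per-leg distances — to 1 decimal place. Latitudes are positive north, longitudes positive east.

Leg 1: φ1=-0.1088108, φ2=1.0463685, Δφ=1.1551793, Δλ=-1.6762072 rad; a=sin²(Δφ/2)+cosφ1·cosφ2·sin²(Δλ/2)=0.5731869437; c=2·atan2(√a, √(1-a))=1.717698003; dist=6371·c=10943.454 ≈ 10943.5 km; running total=10943.5 km
Leg 1 bearing: y=sinΔλ·cosφ2=-0.49793851, x=cosφ1·sinφ2-sinφ1·cosφ2·cosΔλ=0.85477010; θ=atan2(y, x)=-30.2225° <0 so +360° → 329.7775° ≈ 329.8°
Leg 2: φ1=1.0463685, φ2=1.0679617, Δφ=0.0215932, Δλ=-2.8046952 rad; a=sin²(Δφ/2)+cosφ1·cosφ2·sin²(Δλ/2)=0.2346356664; c=2·atan2(√a, √(1-a))=1.011336251; dist=6371·c=6443.223 ≈ 6443.2 km; running total=17386.7 km
Leg 2 bearing: y=sinΔλ·cosφ2=-0.15930081, x=cosφ1·sinφ2-sinφ1·cosφ2·cosΔλ=0.83243638; θ=atan2(y, x)=-10.8335° <0 so +360° → 349.1665° ≈ 349.2°
Leg 3: φ1=1.0679617, φ2=-0.6038508, Δφ=-1.6718125, Δλ=1.5978542 rad; a=sin²(Δφ/2)+cosφ1·cosφ2·sin²(Δλ/2)=0.7541321831; c=2·atan2(√a, √(1-a))=2.103964551; dist=6371·c=13404.358 ≈ 13404.4 km; running total=30791.1 km
Leg 3 bearing: y=sinΔλ·cosφ2=0.82285389, x=cosφ1·sinφ2-sinφ1·cosφ2·cosΔλ=-0.25412361; θ=atan2(y, x)=107.1624° ≈ 107.2°
Leg 4: φ1=-0.6038508, φ2=0.2563714, Δφ=0.8602222, Δλ=0.7133213 rad; a=sin²(Δφ/2)+cosφ1·cosφ2·sin²(Δλ/2)=0.2709314084; c=2·atan2(√a, √(1-a))=1.094897949; dist=6371·c=6975.595 ≈ 6975.6 km; running total=37766.7 km
Leg 4 bearing: y=sinΔλ·cosφ2=0.63296248, x=cosφ1·sinφ2-sinφ1·cosφ2·cosΔλ=0.62407438; θ=atan2(y, x)=45.4051° ≈ 45.4°
Leg 5: φ1=0.2563714, φ2=-0.4117947, Δφ=-0.6681661, Δλ=-0.5080374 rad; a=sin²(Δφ/2)+cosφ1·cosφ2·sin²(Δλ/2)=0.1634995047; c=2·atan2(√a, √(1-a))=0.832537632; dist=6371·c=5304.097 ≈ 5304.1 km; running total=43070.8 km
Leg 5 bearing: y=sinΔλ·cosφ2=-0.44579705, x=cosφ1·sinφ2-sinφ1·cosφ2·cosΔλ=-0.59019883; θ=atan2(y, x)=-142.9350° <0 so +360° → 217.0650° ≈ 217.1°
Leg 6: φ1=-0.4117947, φ2=-0.5904554, Δφ=-0.1786606, Δλ=3.4521129 rad; a=sin²(Δφ/2)+cosφ1·cosφ2·sin²(Δλ/2)=0.7510004039; c=2·atan2(√a, √(1-a))=2.096706981; dist=6371·c=13358.120 ≈ 13358.1 km; running total=56428.9 km
Leg 6 bearing: y=sinΔλ·cosφ2=-0.25381985, x=cosφ1·sinφ2-sinφ1·cosφ2·cosΔλ=-0.82678333; θ=atan2(y, x)=-162.9337° <0 so +360° → 197.0663° ≈ 197.1°
Leg 7: φ1=-0.5904554, φ2=0.8607161, Δφ=1.4511715, Δλ=-4.7874591 rad; a=sin²(Δφ/2)+cosφ1·cosφ2·sin²(Δλ/2)=0.6907834727; c=2·atan2(√a, √(1-a))=1.962287234; dist=6371·c=12501.732 ≈ 12501.7 km; running total=68930.6 km
Leg 7 bearing: y=sinΔλ·cosφ2=0.65005859, x=cosφ1·sinφ2-sinφ1·cosφ2·cosΔλ=0.65713811; θ=atan2(y, x)=44.6897° ≈ 44.7°

Leg 1: dist=10943.5 km, bearing=329.8°
Leg 2: dist=6443.2 km, bearing=349.2°
Leg 3: dist=13404.4 km, bearing=107.2°
Leg 4: dist=6975.6 km, bearing=45.4°
Leg 5: dist=5304.1 km, bearing=217.1°
Leg 6: dist=13358.1 km, bearing=197.1°
Leg 7: dist=12501.7 km, bearing=44.7°
Total: 68930.6 km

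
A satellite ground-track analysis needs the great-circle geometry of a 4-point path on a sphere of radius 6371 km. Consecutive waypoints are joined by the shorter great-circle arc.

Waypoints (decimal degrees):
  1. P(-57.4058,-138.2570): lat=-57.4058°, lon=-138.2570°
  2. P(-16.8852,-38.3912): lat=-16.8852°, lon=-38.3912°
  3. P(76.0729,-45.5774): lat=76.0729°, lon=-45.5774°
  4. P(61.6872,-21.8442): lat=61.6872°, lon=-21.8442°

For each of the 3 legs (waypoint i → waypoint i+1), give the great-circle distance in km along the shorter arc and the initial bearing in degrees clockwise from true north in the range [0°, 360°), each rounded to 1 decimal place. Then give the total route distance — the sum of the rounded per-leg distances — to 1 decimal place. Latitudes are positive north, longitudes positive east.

Leg 1: dist=9007.1 km, bearing=107.4°
Leg 2: dist=10348.0 km, bearing=358.3°
Leg 3: dist=1830.9 km, bearing=137.7°
Total: 21186.0 km

Leg 1: φ1=-1.0019202, φ2=-0.2947023, Δφ=0.7072179, Δλ=1.7429870 rad; a=sin²(Δφ/2)+cosφ1·cosφ2·sin²(Δλ/2)=0.4218047165; c=2·atan2(√a, √(1-a))=1.413761139; dist=6371·c=9007.072 ≈ 9007.1 km; running total=9007.1 km
Leg 1 bearing: y=sinΔλ·cosφ2=0.94273796, x=cosφ1·sinφ2-sinφ1·cosφ2·cosΔλ=-0.29459656; θ=atan2(y, x)=107.3535° ≈ 107.4°
Leg 2: φ1=-0.2947023, φ2=1.3277226, Δφ=1.6224249, Δλ=-0.1254229 rad; a=sin²(Δφ/2)+cosφ1·cosφ2·sin²(Δλ/2)=0.5267073876; c=2·atan2(√a, √(1-a))=1.624236535; dist=6371·c=10348.011 ≈ 10348.0 km; running total=19355.1 km
Leg 2 bearing: y=sinΔλ·cosφ2=-0.03010858, x=cosφ1·sinφ2-sinφ1·cosφ2·cosΔλ=0.99811840; θ=atan2(y, x)=-1.7278° <0 so +360° → 358.2722° ≈ 358.3°
Leg 3: φ1=1.3277226, φ2=1.0766447, Δφ=-0.2510778, Δλ=0.4142225 rad; a=sin²(Δφ/2)+cosφ1·cosφ2·sin²(Δλ/2)=0.0205044407; c=2·atan2(√a, √(1-a))=0.287375280; dist=6371·c=1830.868 ≈ 1830.9 km; running total=21186.0 km
Leg 3 bearing: y=sinΔλ·cosφ2=0.19088937, x=cosφ1·sinφ2-sinφ1·cosφ2·cosΔλ=-0.20951678; θ=atan2(y, x)=137.6636° ≈ 137.7°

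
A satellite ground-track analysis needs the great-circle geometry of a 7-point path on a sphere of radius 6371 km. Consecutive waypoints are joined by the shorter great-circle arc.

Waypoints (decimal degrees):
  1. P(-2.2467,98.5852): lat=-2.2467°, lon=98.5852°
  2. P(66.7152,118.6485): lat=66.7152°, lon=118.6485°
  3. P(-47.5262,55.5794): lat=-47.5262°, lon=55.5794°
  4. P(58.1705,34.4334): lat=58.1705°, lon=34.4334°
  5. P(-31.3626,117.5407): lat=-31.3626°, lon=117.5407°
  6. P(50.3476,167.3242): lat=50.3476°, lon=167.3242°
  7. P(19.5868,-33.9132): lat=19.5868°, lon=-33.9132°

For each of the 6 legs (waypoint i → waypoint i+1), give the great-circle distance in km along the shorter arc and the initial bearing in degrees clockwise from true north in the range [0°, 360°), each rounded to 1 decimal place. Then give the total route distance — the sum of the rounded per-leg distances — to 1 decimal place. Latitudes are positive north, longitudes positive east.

Leg 1: dist=7831.1 km, bearing=8.3°
Leg 2: dist=13768.4 km, bearing=226.4°
Leg 3: dist=11912.2 km, bearing=348.5°
Leg 4: dist=12547.1 km, bearing=113.1°
Leg 5: dist=10319.1 km, bearing=29.2°
Leg 6: dist=11963.9 km, bearing=21.0°
Total: 68341.8 km

Leg 1: φ1=-0.0392123, φ2=1.1643999, Δφ=1.2036122, Δλ=0.3501706 rad; a=sin²(Δφ/2)+cosφ1·cosφ2·sin²(Δλ/2)=0.3324910497; c=2·atan2(√a, √(1-a))=1.229172098; dist=6371·c=7831.055 ≈ 7831.1 km; running total=7831.1 km
Leg 1 bearing: y=sinΔλ·cosφ2=0.13561150, x=cosφ1·sinφ2-sinφ1·cosφ2·cosΔλ=0.93240148; θ=atan2(y, x)=8.2753° ≈ 8.3°
Leg 2: φ1=1.1643999, φ2=-0.8294887, Δφ=-1.9938886, Δλ=-1.1007635 rad; a=sin²(Δφ/2)+cosφ1·cosφ2·sin²(Δλ/2)=0.7783072746; c=2·atan2(√a, √(1-a))=2.161101466; dist=6371·c=13768.377 ≈ 13768.4 km; running total=21599.5 km
Leg 2 bearing: y=sinΔλ·cosφ2=-0.60202411, x=cosφ1·sinφ2-sinφ1·cosφ2·cosΔλ=-0.57249211; θ=atan2(y, x)=-133.5597° <0 so +360° → 226.4403° ≈ 226.4°
Leg 3: φ1=-0.8294887, φ2=1.0152668, Δφ=1.8447554, Δλ=-0.3690673 rad; a=sin²(Δφ/2)+cosφ1·cosφ2·sin²(Δλ/2)=0.6472624418; c=2·atan2(√a, √(1-a))=1.869754638; dist=6371·c=11912.207 ≈ 11912.2 km; running total=33511.7 km
Leg 3 bearing: y=sinΔλ·cosφ2=-0.19025488, x=cosφ1·sinφ2-sinφ1·cosφ2·cosΔλ=0.93651384; θ=atan2(y, x)=-11.4835° <0 so +360° → 348.5165° ≈ 348.5°
Leg 4: φ1=1.0152668, φ2=-0.5473806, Δφ=-1.5626474, Δλ=1.4504960 rad; a=sin²(Δφ/2)+cosφ1·cosφ2·sin²(Δλ/2)=0.6940711919; c=2·atan2(√a, √(1-a))=1.969411418; dist=6371·c=12547.120 ≈ 12547.1 km; running total=46058.8 km
Leg 4 bearing: y=sinΔλ·cosφ2=0.84771933, x=cosφ1·sinφ2-sinφ1·cosφ2·cosΔλ=-0.36154865; θ=atan2(y, x)=113.0980° ≈ 113.1°
Leg 5: φ1=-0.5473806, φ2=0.8787314, Δφ=1.4261120, Δλ=0.8688860 rad; a=sin²(Δφ/2)+cosφ1·cosφ2·sin²(Δλ/2)=0.5244436794; c=2·atan2(√a, √(1-a))=1.619703180; dist=6371·c=10319.129 ≈ 10319.1 km; running total=56377.9 km
Leg 5 bearing: y=sinΔλ·cosφ2=0.48728130, x=cosφ1·sinφ2-sinφ1·cosφ2·cosΔλ=0.87187554; θ=atan2(y, x)=29.2003° ≈ 29.2°
Leg 6: φ1=0.8787314, φ2=0.3418541, Δφ=-0.5368772, Δλ=-3.5122552 rad; a=sin²(Δφ/2)+cosφ1·cosφ2·sin²(Δλ/2)=0.6511333223; c=2·atan2(√a, √(1-a))=1.877865961; dist=6371·c=11963.884 ≈ 11963.9 km; running total=68341.8 km
Leg 6 bearing: y=sinΔλ·cosφ2=0.34127235, x=cosφ1·sinφ2-sinφ1·cosφ2·cosΔλ=0.89003823; θ=atan2(y, x)=20.9786° ≈ 21.0°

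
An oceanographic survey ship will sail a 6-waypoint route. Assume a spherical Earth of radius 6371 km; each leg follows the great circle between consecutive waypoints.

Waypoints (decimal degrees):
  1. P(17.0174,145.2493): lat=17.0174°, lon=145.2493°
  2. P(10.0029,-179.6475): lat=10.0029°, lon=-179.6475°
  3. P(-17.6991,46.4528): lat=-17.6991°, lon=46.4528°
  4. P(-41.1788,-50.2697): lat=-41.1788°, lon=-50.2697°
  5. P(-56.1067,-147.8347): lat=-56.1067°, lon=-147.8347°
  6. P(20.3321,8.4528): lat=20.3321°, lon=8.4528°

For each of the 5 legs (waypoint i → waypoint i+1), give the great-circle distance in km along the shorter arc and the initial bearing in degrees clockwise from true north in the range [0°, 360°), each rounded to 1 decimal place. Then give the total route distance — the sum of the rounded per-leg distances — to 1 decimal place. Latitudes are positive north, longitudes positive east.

Leg 1: φ1=0.2970097, φ2=0.1745835, Δφ=-0.1224261, Δλ=-5.6705189 rad; a=sin²(Δφ/2)+cosφ1·cosφ2·sin²(Δλ/2)=0.0893799101; c=2·atan2(√a, √(1-a))=0.607215163; dist=6371·c=3868.568 ≈ 3868.6 km; running total=3868.6 km
Leg 1 bearing: y=sinΔλ·cosφ2=0.56630957, x=cosφ1·sinφ2-sinφ1·cosφ2·cosΔλ=-0.06969959; θ=atan2(y, x)=97.0165° ≈ 97.0°
Leg 2: φ1=0.1745835, φ2=-0.3089076, Δφ=-0.4834911, Δλ=3.9461947 rad; a=sin²(Δφ/2)+cosφ1·cosφ2·sin²(Δλ/2)=0.8516714089; c=2·atan2(√a, √(1-a))=2.350885510; dist=6371·c=14977.492 ≈ 14977.5 km; running total=18846.1 km
Leg 2 bearing: y=sinΔλ·cosφ2=-0.68644819, x=cosφ1·sinφ2-sinφ1·cosφ2·cosΔλ=-0.18465580; θ=atan2(y, x)=-105.0563° <0 so +360° → 254.9437° ≈ 254.9°
Leg 3: φ1=-0.3089076, φ2=-0.7187056, Δφ=-0.4097981, Δλ=-1.6881261 rad; a=sin²(Δφ/2)+cosφ1·cosφ2·sin²(Δλ/2)=0.4418837438; c=2·atan2(√a, √(1-a))=1.454300493; dist=6371·c=9265.348 ≈ 9265.3 km; running total=28111.4 km
Leg 3 bearing: y=sinΔλ·cosφ2=-0.74748387, x=cosφ1·sinφ2-sinφ1·cosφ2·cosΔλ=-0.65403201; θ=atan2(y, x)=-131.1852° <0 so +360° → 228.8148° ≈ 228.8°
Leg 4: φ1=-0.7187056, φ2=-0.9792466, Δφ=-0.2605410, Δλ=-1.7028305 rad; a=sin²(Δφ/2)+cosφ1·cosφ2·sin²(Δλ/2)=0.2543620733; c=2·atan2(√a, √(1-a))=1.057242370; dist=6371·c=6735.691 ≈ 6735.7 km; running total=34847.1 km
Leg 4 bearing: y=sinΔλ·cosφ2=-0.55279436, x=cosφ1·sinφ2-sinφ1·cosφ2·cosΔλ=-0.67310210; θ=atan2(y, x)=-140.6050° <0 so +360° → 219.3950° ≈ 219.4°
Leg 5: φ1=-0.9792466, φ2=0.3548621, Δφ=1.3341087, Δλ=2.7277315 rad; a=sin²(Δφ/2)+cosφ1·cosφ2·sin²(Δλ/2)=0.8835884359; c=2·atan2(√a, √(1-a))=2.445224553; dist=6371·c=15578.526 ≈ 15578.5 km; running total=50425.6 km
Leg 5 bearing: y=sinΔλ·cosφ2=0.37709150, x=cosφ1·sinφ2-sinφ1·cosφ2·cosΔλ=-0.51888501; θ=atan2(y, x)=143.9928° ≈ 144.0°

Leg 1: dist=3868.6 km, bearing=97.0°
Leg 2: dist=14977.5 km, bearing=254.9°
Leg 3: dist=9265.3 km, bearing=228.8°
Leg 4: dist=6735.7 km, bearing=219.4°
Leg 5: dist=15578.5 km, bearing=144.0°
Total: 50425.6 km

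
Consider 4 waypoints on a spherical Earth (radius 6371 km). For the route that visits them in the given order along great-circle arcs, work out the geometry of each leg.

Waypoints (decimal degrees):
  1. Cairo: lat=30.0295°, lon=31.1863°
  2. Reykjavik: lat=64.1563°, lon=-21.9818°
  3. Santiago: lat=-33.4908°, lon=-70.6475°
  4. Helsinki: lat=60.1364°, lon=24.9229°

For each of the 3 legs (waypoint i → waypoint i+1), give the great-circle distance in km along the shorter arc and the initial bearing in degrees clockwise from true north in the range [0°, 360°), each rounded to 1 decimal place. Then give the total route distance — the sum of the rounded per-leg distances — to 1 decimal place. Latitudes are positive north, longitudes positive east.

Leg 1: φ1=0.5241136, φ2=1.1197387, Δφ=0.5956250, Δλ=-0.9279584 rad; a=sin²(Δφ/2)+cosφ1·cosφ2·sin²(Δλ/2)=0.1616818353; c=2·atan2(√a, √(1-a))=0.827611572; dist=6371·c=5272.713 ≈ 5272.7 km; running total=5272.7 km
Leg 1 bearing: y=sinΔλ·cosφ2=-0.34890750, x=cosφ1·sinφ2-sinφ1·cosφ2·cosΔλ=0.64840329; θ=atan2(y, x)=-28.2848° <0 so +360° → 331.7152° ≈ 331.7°
Leg 2: φ1=1.1197387, φ2=-0.5845247, Δφ=-1.7042634, Δλ=-0.8493767 rad; a=sin²(Δφ/2)+cosφ1·cosφ2·sin²(Δλ/2)=0.6282560653; c=2·atan2(√a, √(1-a))=1.830208182; dist=6371·c=11660.256 ≈ 11660.3 km; running total=16933.0 km
Leg 2 bearing: y=sinΔλ·cosφ2=-0.62620546, x=cosφ1·sinφ2-sinφ1·cosφ2·cosΔλ=-0.73625284; θ=atan2(y, x)=-139.6178° <0 so +360° → 220.3822° ≈ 220.4°
Leg 3: φ1=-0.5845247, φ2=1.0495782, Δφ=1.6341029, Δλ=1.6680181 rad; a=sin²(Δφ/2)+cosφ1·cosφ2·sin²(Δλ/2)=0.7594201792; c=2·atan2(√a, √(1-a))=2.116290208; dist=6371·c=13482.885 ≈ 13482.9 km; running total=30415.9 km
Leg 3 bearing: y=sinΔλ·cosφ2=0.49558548, x=cosφ1·sinφ2-sinφ1·cosφ2·cosΔλ=0.69656278; θ=atan2(y, x)=35.4308° ≈ 35.4°

Leg 1: dist=5272.7 km, bearing=331.7°
Leg 2: dist=11660.3 km, bearing=220.4°
Leg 3: dist=13482.9 km, bearing=35.4°
Total: 30415.9 km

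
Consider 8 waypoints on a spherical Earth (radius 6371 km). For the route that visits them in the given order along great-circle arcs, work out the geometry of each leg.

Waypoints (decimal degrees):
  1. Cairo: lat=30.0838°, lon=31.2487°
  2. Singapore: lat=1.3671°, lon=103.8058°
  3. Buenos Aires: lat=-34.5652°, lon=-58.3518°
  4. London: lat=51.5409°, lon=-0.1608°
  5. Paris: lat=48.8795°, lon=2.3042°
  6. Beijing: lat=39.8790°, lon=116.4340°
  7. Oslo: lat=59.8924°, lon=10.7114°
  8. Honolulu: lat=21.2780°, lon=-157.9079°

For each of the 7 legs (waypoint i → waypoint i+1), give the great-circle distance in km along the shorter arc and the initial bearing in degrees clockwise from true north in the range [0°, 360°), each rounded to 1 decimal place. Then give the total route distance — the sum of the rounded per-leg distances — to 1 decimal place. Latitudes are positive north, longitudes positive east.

Leg 1: φ1=0.5250614, φ2=0.0238604, Δφ=-0.5012010, Δλ=1.2663603 rad; a=sin²(Δφ/2)+cosφ1·cosφ2·sin²(Δλ/2)=0.3643692162; c=2·atan2(√a, √(1-a))=1.296092825; dist=6371·c=8257.407 ≈ 8257.4 km; running total=8257.4 km
Leg 1 bearing: y=sinΔλ·cosφ2=0.95374460, x=cosφ1·sinφ2-sinφ1·cosφ2·cosΔλ=-0.12957007; θ=atan2(y, x)=97.7365° ≈ 97.7°
Leg 2: φ1=0.0238604, φ2=-0.6032765, Δφ=-0.6271369, Δλ=-2.8301840 rad; a=sin²(Δφ/2)+cosφ1·cosφ2·sin²(Δλ/2)=0.8985933505; c=2·atan2(√a, √(1-a))=2.493417262; dist=6371·c=15885.561 ≈ 15885.6 km; running total=24143.0 km
Leg 2 bearing: y=sinΔλ·cosφ2=-0.25231446, x=cosφ1·sinφ2-sinφ1·cosφ2·cosΔλ=-0.54848043; θ=atan2(y, x)=-155.2964° <0 so +360° → 204.7036° ≈ 204.7°
Leg 3: φ1=-0.6032765, φ2=0.8995584, Δφ=1.5028350, Δλ=1.0156245 rad; a=sin²(Δφ/2)+cosφ1·cosφ2·sin²(Δλ/2)=0.5871505363; c=2·atan2(√a, √(1-a))=1.745992258; dist=6371·c=11123.717 ≈ 11123.7 km; running total=35266.7 km
Leg 3 bearing: y=sinΔλ·cosφ2=0.52854422, x=cosφ1·sinφ2-sinφ1·cosφ2·cosΔλ=0.83081896; θ=atan2(y, x)=32.4634° ≈ 32.5°
Leg 4: φ1=0.8995584, φ2=0.8531082, Δφ=-0.0464502, Δλ=0.0430224 rad; a=sin²(Δφ/2)+cosφ1·cosφ2·sin²(Δλ/2)=0.0007285480; c=2·atan2(√a, √(1-a))=0.053989812; dist=6371·c=343.969 ≈ 344.0 km; running total=35610.7 km
Leg 4 bearing: y=sinΔλ·cosφ2=0.02828471, x=cosφ1·sinφ2-sinφ1·cosφ2·cosΔλ=-0.04595698; θ=atan2(y, x)=148.3893° ≈ 148.4°
Leg 5: φ1=0.8531082, φ2=0.6960199, Δφ=-0.1570884, Δλ=1.9919408 rad; a=sin²(Δφ/2)+cosφ1·cosφ2·sin²(Δλ/2)=0.3616521365; c=2·atan2(√a, √(1-a))=1.290442449; dist=6371·c=8221.409 ≈ 8221.4 km; running total=43832.1 km
Leg 5 bearing: y=sinΔλ·cosφ2=0.70034606, x=cosφ1·sinφ2-sinφ1·cosφ2·cosΔλ=0.65799306; θ=atan2(y, x)=46.7859° ≈ 46.8°
Leg 6: φ1=0.6960199, φ2=1.0453196, Δφ=0.3492997, Δλ=-1.8452075 rad; a=sin²(Δφ/2)+cosφ1·cosφ2·sin²(Δλ/2)=0.2748240160; c=2·atan2(√a, √(1-a))=1.103636820; dist=6371·c=7031.270 ≈ 7031.3 km; running total=50863.4 km
Leg 6 bearing: y=sinΔλ·cosφ2=-0.48285714, x=cosφ1·sinφ2-sinφ1·cosφ2·cosΔλ=0.75102070; θ=atan2(y, x)=-32.7384° <0 so +360° → 327.2616° ≈ 327.3°
Leg 7: φ1=1.0453196, φ2=0.3713712, Δφ=-0.6739484, Δλ=-2.9429620 rad; a=sin²(Δφ/2)+cosφ1·cosφ2·sin²(Δλ/2)=0.5721528014; c=2·atan2(√a, √(1-a))=1.715607521; dist=6371·c=10930.136 ≈ 10930.1 km; running total=61793.5 km
Leg 7 bearing: y=sinΔλ·cosφ2=-0.18387546, x=cosφ1·sinφ2-sinφ1·cosφ2·cosΔλ=0.97229919; θ=atan2(y, x)=-10.7090° <0 so +360° → 349.2910° ≈ 349.3°

Leg 1: dist=8257.4 km, bearing=97.7°
Leg 2: dist=15885.6 km, bearing=204.7°
Leg 3: dist=11123.7 km, bearing=32.5°
Leg 4: dist=344.0 km, bearing=148.4°
Leg 5: dist=8221.4 km, bearing=46.8°
Leg 6: dist=7031.3 km, bearing=327.3°
Leg 7: dist=10930.1 km, bearing=349.3°
Total: 61793.5 km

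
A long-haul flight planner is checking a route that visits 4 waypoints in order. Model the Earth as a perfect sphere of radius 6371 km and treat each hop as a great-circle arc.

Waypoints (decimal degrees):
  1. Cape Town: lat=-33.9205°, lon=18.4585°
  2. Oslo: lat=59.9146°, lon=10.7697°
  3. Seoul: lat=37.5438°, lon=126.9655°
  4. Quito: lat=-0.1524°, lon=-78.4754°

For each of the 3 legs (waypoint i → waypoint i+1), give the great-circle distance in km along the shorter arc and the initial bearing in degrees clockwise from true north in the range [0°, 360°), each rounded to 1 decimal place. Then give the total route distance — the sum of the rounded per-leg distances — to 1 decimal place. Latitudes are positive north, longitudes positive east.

Leg 1: φ1=-0.5920244, φ2=1.0457070, Δφ=1.6377314, Δλ=-0.1341949 rad; a=sin²(Δφ/2)+cosφ1·cosφ2·sin²(Δλ/2)=0.5353125231; c=2·atan2(√a, √(1-a))=1.641480217; dist=6371·c=10457.870 ≈ 10457.9 km; running total=10457.9 km
Leg 1 bearing: y=sinΔλ·cosφ2=-0.06706886, x=cosφ1·sinφ2-sinφ1·cosφ2·cosΔλ=0.99524563; θ=atan2(y, x)=-3.8553° <0 so +360° → 356.1447° ≈ 356.1°
Leg 2: φ1=1.0457070, φ2=0.6552629, Δφ=-0.3904441, Δλ=2.0279993 rad; a=sin²(Δφ/2)+cosφ1·cosφ2·sin²(Δλ/2)=0.3240923025; c=2·atan2(√a, √(1-a))=1.211286547; dist=6371·c=7717.107 ≈ 7717.1 km; running total=18175.0 km
Leg 2 bearing: y=sinΔλ·cosφ2=0.71145082, x=cosφ1·sinφ2-sinφ1·cosφ2·cosΔλ=0.60832858; θ=atan2(y, x)=49.4678° ≈ 49.5°
Leg 3: φ1=0.6552629, φ2=-0.0026599, Δφ=-0.6579228, Δλ=-3.5856201 rad; a=sin²(Δφ/2)+cosφ1·cosφ2·sin²(Δλ/2)=0.8588094156; c=2·atan2(√a, √(1-a))=2.371173518; dist=6371·c=15106.746 ≈ 15106.7 km; running total=33281.7 km
Leg 3 bearing: y=sinΔλ·cosφ2=0.42957834, x=cosφ1·sinφ2-sinφ1·cosφ2·cosΔλ=0.54816573; θ=atan2(y, x)=38.0846° ≈ 38.1°

Leg 1: dist=10457.9 km, bearing=356.1°
Leg 2: dist=7717.1 km, bearing=49.5°
Leg 3: dist=15106.7 km, bearing=38.1°
Total: 33281.7 km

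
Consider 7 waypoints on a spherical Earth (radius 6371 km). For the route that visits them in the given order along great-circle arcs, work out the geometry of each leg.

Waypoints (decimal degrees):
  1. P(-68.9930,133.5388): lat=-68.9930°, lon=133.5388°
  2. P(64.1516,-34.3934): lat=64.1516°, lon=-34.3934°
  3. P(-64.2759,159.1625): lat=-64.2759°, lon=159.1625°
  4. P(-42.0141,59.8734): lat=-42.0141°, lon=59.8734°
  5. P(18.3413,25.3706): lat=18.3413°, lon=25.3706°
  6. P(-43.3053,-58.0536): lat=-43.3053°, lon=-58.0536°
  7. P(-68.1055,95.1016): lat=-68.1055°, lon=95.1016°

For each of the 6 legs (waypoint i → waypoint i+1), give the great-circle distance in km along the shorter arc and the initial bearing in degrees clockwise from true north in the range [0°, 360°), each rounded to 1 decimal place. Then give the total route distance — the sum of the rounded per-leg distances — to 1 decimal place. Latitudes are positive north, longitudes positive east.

Leg 1: φ1=-1.2041550, φ2=1.1196566, Δφ=2.3238117, Δλ=-2.9309698 rad; a=sin²(Δφ/2)+cosφ1·cosφ2·sin²(Δλ/2)=0.9964890766; c=2·atan2(√a, √(1-a))=3.023017109; dist=6371·c=19259.642 ≈ 19259.6 km; running total=19259.6 km
Leg 1 bearing: y=sinΔλ·cosφ2=-0.09115231, x=cosφ1·sinφ2-sinφ1·cosφ2·cosΔλ=-0.07540320; θ=atan2(y, x)=-129.5983° <0 so +360° → 230.4017° ≈ 230.4°
Leg 2: φ1=1.1196566, φ2=-1.1218261, Δφ=-2.2414827, Δλ=3.3781877 rad; a=sin²(Δφ/2)+cosφ1·cosφ2·sin²(Δλ/2)=0.9973629142; c=2·atan2(√a, √(1-a))=3.038842332; dist=6371·c=19360.464 ≈ 19360.5 km; running total=38620.1 km
Leg 2 bearing: y=sinΔλ·cosφ2=-0.10173589, x=cosφ1·sinφ2-sinφ1·cosφ2·cosΔλ=-0.01305125; θ=atan2(y, x)=-97.3103° <0 so +360° → 262.6897° ≈ 262.7°
Leg 3: φ1=-1.1218261, φ2=-0.7332844, Δφ=0.3885417, Δλ=-1.7329217 rad; a=sin²(Δφ/2)+cosφ1·cosφ2·sin²(Δλ/2)=0.2245364399; c=2·atan2(√a, √(1-a))=0.987321578; dist=6371·c=6290.226 ≈ 6290.2 km; running total=44910.3 km
Leg 3 bearing: y=sinΔλ·cosφ2=-0.73323702, x=cosφ1·sinφ2-sinφ1·cosφ2·cosΔλ=-0.39855085; θ=atan2(y, x)=-118.5263° <0 so +360° → 241.4737° ≈ 241.5°
Leg 4: φ1=-0.7332844, φ2=0.3201161, Δφ=1.0534005, Δλ=-0.6021875 rad; a=sin²(Δφ/2)+cosφ1·cosφ2·sin²(Δλ/2)=0.3147167527; c=2·atan2(√a, √(1-a))=1.191177463; dist=6371·c=7588.992 ≈ 7589.0 km; running total=52499.3 km
Leg 4 bearing: y=sinΔλ·cosφ2=-0.53767040, x=cosφ1·sinφ2-sinφ1·cosφ2·cosΔλ=0.75735791; θ=atan2(y, x)=-35.3721° <0 so +360° → 324.6279° ≈ 324.6°
Leg 5: φ1=0.3201161, φ2=-0.7558201, Δφ=-1.0759361, Δλ=-1.4560270 rad; a=sin²(Δφ/2)+cosφ1·cosφ2·sin²(Δλ/2)=0.5683651500; c=2·atan2(√a, √(1-a))=1.707956284; dist=6371·c=10881.389 ≈ 10881.4 km; running total=63380.7 km
Leg 5 bearing: y=sinΔλ·cosφ2=-0.72292188, x=cosφ1·sinφ2-sinφ1·cosφ2·cosΔλ=-0.67726567; θ=atan2(y, x)=-133.1324° <0 so +360° → 226.8676° ≈ 226.9°
Leg 6: φ1=-0.7558201, φ2=-1.1886652, Δφ=-0.4328451, Δλ=2.6730625 rad; a=sin²(Δφ/2)+cosφ1·cosφ2·sin²(Δλ/2)=0.3028519340; c=2·atan2(√a, √(1-a))=1.165494522; dist=6371·c=7425.366 ≈ 7425.4 km; running total=70806.1 km
Leg 6 bearing: y=sinΔλ·cosφ2=0.16839186, x=cosφ1·sinφ2-sinφ1·cosφ2·cosΔλ=-0.90342390; θ=atan2(y, x)=169.4416° ≈ 169.4°

Leg 1: dist=19259.6 km, bearing=230.4°
Leg 2: dist=19360.5 km, bearing=262.7°
Leg 3: dist=6290.2 km, bearing=241.5°
Leg 4: dist=7589.0 km, bearing=324.6°
Leg 5: dist=10881.4 km, bearing=226.9°
Leg 6: dist=7425.4 km, bearing=169.4°
Total: 70806.1 km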